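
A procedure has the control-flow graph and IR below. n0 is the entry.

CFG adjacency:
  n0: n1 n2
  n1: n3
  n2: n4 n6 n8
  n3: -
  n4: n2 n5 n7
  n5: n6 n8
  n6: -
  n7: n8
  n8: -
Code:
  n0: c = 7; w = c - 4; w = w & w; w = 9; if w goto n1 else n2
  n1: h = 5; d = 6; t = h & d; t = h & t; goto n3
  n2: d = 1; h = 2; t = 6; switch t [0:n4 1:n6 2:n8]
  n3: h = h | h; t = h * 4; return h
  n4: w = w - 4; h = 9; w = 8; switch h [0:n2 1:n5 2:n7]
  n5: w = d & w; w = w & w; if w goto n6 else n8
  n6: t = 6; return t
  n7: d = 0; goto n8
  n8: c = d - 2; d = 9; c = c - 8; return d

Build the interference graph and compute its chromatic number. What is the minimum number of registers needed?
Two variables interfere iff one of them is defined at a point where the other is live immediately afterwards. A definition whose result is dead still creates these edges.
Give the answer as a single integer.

Answer: 4

Derivation:
def/use:
  n0: {c,w} / ∅
  n1: {d,h,t} / ∅
  n2: {d,h,t} / ∅
  n3: {h,t} / {h}
  n4: {h,w} / {w}
  n5: {w} / {d,w}
  n6: {t} / ∅
  n7: {d} / ∅
  n8: {c,d} / {d}

Live sets:
  n0: in=∅ out={w}
  n1: in=∅ out={h}
  n2: in={w} out={d,w}
  n3: in={h} out=∅
  n4: in={d,w} out={d,w}
  n5: in={d,w} out={d}
  n6: in=∅ out=∅
  n7: in=∅ out={d}
  n8: in={d} out=∅

Conflict graph:
  c↔{d}
  d↔{c,h,t,w}
  h↔{d,t,w}
  t↔{d,h,w}
  w↔{d,h,t}

Chromatic number:
  clique {d,h,t,w} ⇒ need ≥ 4
  assign c→c1 d→c0 h→c1 t→c2 w→c3 — no edge inside a register ⇒ χ ≤ 4
  χ = 4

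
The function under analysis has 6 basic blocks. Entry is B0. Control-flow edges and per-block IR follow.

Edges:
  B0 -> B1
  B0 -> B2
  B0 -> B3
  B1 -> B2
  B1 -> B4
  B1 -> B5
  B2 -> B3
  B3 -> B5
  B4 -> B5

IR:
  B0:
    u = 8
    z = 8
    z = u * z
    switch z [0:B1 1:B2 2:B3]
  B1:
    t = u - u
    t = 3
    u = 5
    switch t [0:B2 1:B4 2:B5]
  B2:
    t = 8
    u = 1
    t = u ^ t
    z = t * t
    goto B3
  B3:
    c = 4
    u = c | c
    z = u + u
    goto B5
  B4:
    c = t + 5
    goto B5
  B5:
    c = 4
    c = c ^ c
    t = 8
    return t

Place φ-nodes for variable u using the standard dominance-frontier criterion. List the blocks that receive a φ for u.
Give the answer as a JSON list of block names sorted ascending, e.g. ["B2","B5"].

Answer: ["B2", "B3", "B5"]

Analysis:
idom tree: B1←B0 B2←B0 B3←B0 B4←B1 B5←B0
Join-block Dom:
  B2: preds {B0,B1}: {B0} ∩ {B0,B1} = {B0}; idom=B0
  B3: preds {B0,B2}: {B0} ∩ {B0,B2} = {B0}; idom=B0
  B5: preds {B1,B3,B4}: {B0,B1} ∩ {B0,B3} ∩ {B0,B1,B4} = {B0}; idom=B0

DF walk-up:
  B2←B0: walk · to B0
  B2←B1: walk B1 to B0
  B3←B0: walk · to B0
  B3←B2: walk B2 to B0
  B5←B1: walk B1 to B0
  B5←B3: walk B3 to B0
  B5←B4: walk B4→B1 to B0
  B0 → ∅
  B1 → {B2,B5}
  B2 → {B3}
  B3 → {B5}
  B4 → {B5}
  B5 → ∅

φ for u: defs {B0,B1,B2,B3}
  DF⁺ = {B2,B3,B5}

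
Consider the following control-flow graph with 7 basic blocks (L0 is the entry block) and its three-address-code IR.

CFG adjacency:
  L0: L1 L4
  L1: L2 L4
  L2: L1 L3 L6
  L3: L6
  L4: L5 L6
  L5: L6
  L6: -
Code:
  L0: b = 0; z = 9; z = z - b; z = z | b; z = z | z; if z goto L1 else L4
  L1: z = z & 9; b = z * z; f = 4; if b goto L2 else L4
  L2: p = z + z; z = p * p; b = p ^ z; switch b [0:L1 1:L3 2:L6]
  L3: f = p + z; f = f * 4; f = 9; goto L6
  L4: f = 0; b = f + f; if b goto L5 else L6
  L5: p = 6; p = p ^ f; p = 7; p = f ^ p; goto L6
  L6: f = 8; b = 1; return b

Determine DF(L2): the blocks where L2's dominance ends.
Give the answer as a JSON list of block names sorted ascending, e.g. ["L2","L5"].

Answer: ["L1", "L6"]

Analysis:
idom tree: L1←L0 L2←L1 L3←L2 L4←L0 L5←L4 L6←L0
Dom at joins:
  L1: preds {L0,L2}: {L0} ∩ {L0,L1,L2} = {L0}; idom=L0
  L4: preds {L0,L1}: {L0} ∩ {L0,L1} = {L0}; idom=L0
  L6: preds {L2,L3,L4,L5}: {L0,L1,L2} ∩ {L0,L1,L2,L3} ∩ {L0,L4} ∩ {L0,L4,L5} = {L0}; idom=L0

DF walk-up:
  join L1 pred L0: · stop@L0
  join L1 pred L2: L2→L1 stop@L0
  join L4 pred L0: · stop@L0
  join L4 pred L1: L1 stop@L0
  join L6 pred L2: L2→L1 stop@L0
  join L6 pred L3: L3→L2→L1 stop@L0
  join L6 pred L4: L4 stop@L0
  join L6 pred L5: L5→L4 stop@L0
  L0 → ∅
  L1 → {L1,L4,L6}
  L2 → {L1,L6}
  L3 → {L6}
  L4 → {L6}
  L5 → {L6}
  L6 → ∅

DF(L2) = ["L1", "L6"]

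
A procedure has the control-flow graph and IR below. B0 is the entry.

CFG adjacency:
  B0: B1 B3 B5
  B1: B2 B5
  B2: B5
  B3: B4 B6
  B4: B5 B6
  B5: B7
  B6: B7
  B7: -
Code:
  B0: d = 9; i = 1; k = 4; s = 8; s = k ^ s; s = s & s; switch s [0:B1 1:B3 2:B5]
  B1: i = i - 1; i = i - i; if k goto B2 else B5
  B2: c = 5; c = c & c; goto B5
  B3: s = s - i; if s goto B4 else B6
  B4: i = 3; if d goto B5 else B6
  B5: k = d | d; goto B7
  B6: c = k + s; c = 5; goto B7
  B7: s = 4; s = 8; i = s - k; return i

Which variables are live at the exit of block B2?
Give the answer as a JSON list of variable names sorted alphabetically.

def/use:
  B0 def {d,i,k,s} use ∅
  B1 def {i} use {i,k}
  B2 def {c} use ∅
  B3 def {s} use {i,s}
  B4 def {i} use {d}
  B5 def {k} use {d}
  B6 def {c} use {k,s}
  B7 def {i,s} use {k}

Backward fixpoint:
  B0: in=∅ out={d,i,k,s}
  B1: in={d,i,k} out={d}
  B2: in={d} out={d}
  B3: in={d,i,k,s} out={d,k,s}
  B4: in={d,k,s} out={d,k,s}
  B5: in={d} out={k}
  B6: in={k,s} out={k}
  B7: in={k} out=∅

live-out(B2) = ["d"]

Answer: ["d"]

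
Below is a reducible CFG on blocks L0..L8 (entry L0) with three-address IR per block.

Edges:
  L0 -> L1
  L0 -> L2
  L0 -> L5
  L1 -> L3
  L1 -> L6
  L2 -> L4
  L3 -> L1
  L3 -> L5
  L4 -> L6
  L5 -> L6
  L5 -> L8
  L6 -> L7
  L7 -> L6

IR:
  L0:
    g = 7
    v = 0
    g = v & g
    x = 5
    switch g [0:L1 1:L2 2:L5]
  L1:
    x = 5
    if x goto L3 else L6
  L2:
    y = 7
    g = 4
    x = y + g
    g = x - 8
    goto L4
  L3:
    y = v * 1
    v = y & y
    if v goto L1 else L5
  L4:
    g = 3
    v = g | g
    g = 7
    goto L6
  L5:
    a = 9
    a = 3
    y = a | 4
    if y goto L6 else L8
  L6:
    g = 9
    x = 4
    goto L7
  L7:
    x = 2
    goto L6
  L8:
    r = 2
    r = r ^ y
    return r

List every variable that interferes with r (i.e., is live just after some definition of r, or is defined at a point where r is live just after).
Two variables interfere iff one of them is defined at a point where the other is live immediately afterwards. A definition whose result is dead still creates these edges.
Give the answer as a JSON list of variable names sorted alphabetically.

Answer: ["y"]

Working:
Per-block:
  L0: def={g,v,x} ue=∅
  L1: def={x} ue=∅
  L2: def={g,x,y} ue=∅
  L3: def={v,y} ue={v}
  L4: def={g,v} ue=∅
  L5: def={a,y} ue=∅
  L6: def={g,x} ue=∅
  L7: def={x} ue=∅
  L8: def={r} ue={y}

Liveness:
  live L0: ∅→{v}
  live L1: {v}→{v}
  live L2: ∅→∅
  live L3: {v}→{v}
  live L4: ∅→∅
  live L5: ∅→{y}
  live L6: ∅→∅
  live L7: ∅→∅
  live L8: {y}→∅

Interference:
  a: ∅
  g: {v,x,y}
  r: {y}
  v: {g,x}
  x: {g,v}
  y: {g,r}

N(r) = ["y"]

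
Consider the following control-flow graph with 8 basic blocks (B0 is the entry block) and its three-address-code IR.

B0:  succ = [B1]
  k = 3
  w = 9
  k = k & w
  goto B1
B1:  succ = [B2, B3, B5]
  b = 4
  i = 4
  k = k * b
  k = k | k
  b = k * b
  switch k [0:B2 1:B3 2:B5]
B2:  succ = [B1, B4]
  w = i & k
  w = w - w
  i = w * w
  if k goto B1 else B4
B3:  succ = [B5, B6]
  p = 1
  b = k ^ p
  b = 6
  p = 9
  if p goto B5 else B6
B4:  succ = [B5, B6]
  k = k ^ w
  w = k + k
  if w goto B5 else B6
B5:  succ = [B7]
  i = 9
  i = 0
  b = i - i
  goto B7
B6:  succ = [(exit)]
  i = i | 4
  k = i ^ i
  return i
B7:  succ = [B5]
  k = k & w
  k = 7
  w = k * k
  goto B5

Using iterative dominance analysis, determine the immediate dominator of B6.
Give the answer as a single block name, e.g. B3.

Answer: B1

Working:
idom tree: B1←B0 B2←B1 B3←B1 B4←B2 B5←B1 B6←B1 B7←B5
Join-block Dom:
  B1: preds {B0,B2}: {B0} ∩ {B0,B1,B2} = {B0}; idom=B0
  B5: preds {B1,B3,B4,B7}: {B0,B1} ∩ {B0,B1,B3} ∩ {B0,B1,B2,B4} ∩ {B0,B1,B5,B7} = {B0,B1}; idom=B1
  B6: preds {B3,B4}: {B0,B1,B3} ∩ {B0,B1,B2,B4} = {B0,B1}; idom=B1

idom(B6) = B1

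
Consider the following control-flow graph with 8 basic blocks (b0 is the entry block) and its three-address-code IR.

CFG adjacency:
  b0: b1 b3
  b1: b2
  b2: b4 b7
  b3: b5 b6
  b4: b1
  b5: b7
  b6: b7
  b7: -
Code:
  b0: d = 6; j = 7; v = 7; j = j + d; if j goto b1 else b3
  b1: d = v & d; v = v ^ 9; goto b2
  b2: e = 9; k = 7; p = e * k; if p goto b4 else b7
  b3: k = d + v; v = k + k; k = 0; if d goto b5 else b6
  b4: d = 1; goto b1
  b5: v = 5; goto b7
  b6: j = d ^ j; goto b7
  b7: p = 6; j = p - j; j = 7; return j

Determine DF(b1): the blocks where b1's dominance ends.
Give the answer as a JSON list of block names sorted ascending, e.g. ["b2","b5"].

idom tree: b1←b0 b2←b1 b3←b0 b4←b2 b5←b3 b6←b3 b7←b0
Dom∩ at merges:
  b1: preds {b0,b4}: {b0} ∩ {b0,b1,b2,b4} = {b0}; idom=b0
  b7: preds {b2,b5,b6}: {b0,b1,b2} ∩ {b0,b3,b5} ∩ {b0,b3,b6} = {b0}; idom=b0

DF derivation:
  b1←b0: walk · to b0
  b1←b4: walk b4→b2→b1 to b0
  b7←b2: walk b2→b1 to b0
  b7←b5: walk b5→b3 to b0
  b7←b6: walk b6→b3 to b0
  b0: DF=∅
  b1: DF={b1,b7}
  b2: DF={b1,b7}
  b3: DF={b7}
  b4: DF={b1}
  b5: DF={b7}
  b6: DF={b7}
  b7: DF=∅

DF(b1) = ["b1", "b7"]

Answer: ["b1", "b7"]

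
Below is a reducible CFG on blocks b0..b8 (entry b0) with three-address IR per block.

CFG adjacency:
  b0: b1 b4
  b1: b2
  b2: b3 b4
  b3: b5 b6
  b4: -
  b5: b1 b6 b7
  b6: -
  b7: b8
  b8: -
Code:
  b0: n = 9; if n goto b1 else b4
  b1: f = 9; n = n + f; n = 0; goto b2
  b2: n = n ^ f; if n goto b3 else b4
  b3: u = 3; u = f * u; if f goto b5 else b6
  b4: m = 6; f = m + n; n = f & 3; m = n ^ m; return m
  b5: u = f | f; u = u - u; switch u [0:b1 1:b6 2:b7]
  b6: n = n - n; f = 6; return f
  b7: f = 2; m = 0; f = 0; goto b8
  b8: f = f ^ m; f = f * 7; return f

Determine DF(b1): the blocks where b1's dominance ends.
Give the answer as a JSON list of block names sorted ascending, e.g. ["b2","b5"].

Answer: ["b1", "b4"]

Derivation:
idom tree: b1←b0 b2←b1 b3←b2 b4←b0 b5←b3 b6←b3 b7←b5 b8←b7
Dom∩ at merges:
  b1: preds {b0,b5}: {b0} ∩ {b0,b1,b2,b3,b5} = {b0}; idom=b0
  b4: preds {b0,b2}: {b0} ∩ {b0,b1,b2} = {b0}; idom=b0
  b6: preds {b3,b5}: {b0,b1,b2,b3} ∩ {b0,b1,b2,b3,b5} = {b0,b1,b2,b3}; idom=b3

Frontier:
  join b1 pred b0: · stop@b0
  join b1 pred b5: b5→b3→b2→b1 stop@b0
  join b4 pred b0: · stop@b0
  join b4 pred b2: b2→b1 stop@b0
  join b6 pred b3: · stop@b3
  join b6 pred b5: b5 stop@b3
  b0: DF=∅
  b1: DF={b1,b4}
  b2: DF={b1,b4}
  b3: DF={b1}
  b4: DF=∅
  b5: DF={b1,b6}
  b6: DF=∅
  b7: DF=∅
  b8: DF=∅

DF(b1) = ["b1", "b4"]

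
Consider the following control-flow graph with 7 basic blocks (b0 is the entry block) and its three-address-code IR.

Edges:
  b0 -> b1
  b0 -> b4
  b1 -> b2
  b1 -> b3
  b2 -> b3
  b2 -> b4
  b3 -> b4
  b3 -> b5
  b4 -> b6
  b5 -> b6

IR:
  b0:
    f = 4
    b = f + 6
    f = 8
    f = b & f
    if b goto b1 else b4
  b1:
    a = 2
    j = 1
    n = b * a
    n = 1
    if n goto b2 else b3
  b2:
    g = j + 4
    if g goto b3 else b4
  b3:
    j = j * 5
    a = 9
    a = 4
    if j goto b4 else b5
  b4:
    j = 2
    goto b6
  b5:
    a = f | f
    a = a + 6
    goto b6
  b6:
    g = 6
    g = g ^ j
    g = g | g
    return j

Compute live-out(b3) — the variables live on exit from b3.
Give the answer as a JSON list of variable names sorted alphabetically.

Per-block:
  b0 def {b,f} use ∅
  b1 def {a,j,n} use {b}
  b2 def {g} use {j}
  b3 def {a,j} use {j}
  b4 def {j} use ∅
  b5 def {a} use {f}
  b6 def {g} use {j}

Live sets:
  b0 li=∅ lo={b,f}
  b1 li={b,f} lo={f,j}
  b2 li={f,j} lo={f,j}
  b3 li={f,j} lo={f,j}
  b4 li=∅ lo={j}
  b5 li={f,j} lo={j}
  b6 li={j} lo=∅

live-out(b3) = ["f", "j"]

Answer: ["f", "j"]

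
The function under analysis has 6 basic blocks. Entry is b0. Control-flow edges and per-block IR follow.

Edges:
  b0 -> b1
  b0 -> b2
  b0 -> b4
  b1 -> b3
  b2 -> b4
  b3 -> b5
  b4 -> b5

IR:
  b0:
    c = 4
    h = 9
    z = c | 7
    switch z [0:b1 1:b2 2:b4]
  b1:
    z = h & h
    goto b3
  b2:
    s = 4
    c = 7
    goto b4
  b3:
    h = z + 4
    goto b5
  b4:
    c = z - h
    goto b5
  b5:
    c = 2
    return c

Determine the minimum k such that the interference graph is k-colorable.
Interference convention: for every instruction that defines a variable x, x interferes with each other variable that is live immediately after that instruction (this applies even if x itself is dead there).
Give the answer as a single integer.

def/use:
  b0 def {c,h,z} use ∅
  b1 def {z} use {h}
  b2 def {c,s} use ∅
  b3 def {h} use {z}
  b4 def {c} use {h,z}
  b5 def {c} use ∅

Live sets:
  b0 li=∅ lo={h,z}
  b1 li={h} lo={z}
  b2 li={h,z} lo={h,z}
  b3 li={z} lo=∅
  b4 li={h,z} lo=∅
  b5 li=∅ lo=∅

Interference:
  c: {h,z}
  h: {c,s,z}
  s: {h,z}
  z: {c,h,s}

Registers:
  clique {c,h,z} ⇒ need ≥ 3
  assign c→R2 h→R0 s→R2 z→R1 — no edge inside a register ⇒ χ ≤ 3
  χ = 3

Answer: 3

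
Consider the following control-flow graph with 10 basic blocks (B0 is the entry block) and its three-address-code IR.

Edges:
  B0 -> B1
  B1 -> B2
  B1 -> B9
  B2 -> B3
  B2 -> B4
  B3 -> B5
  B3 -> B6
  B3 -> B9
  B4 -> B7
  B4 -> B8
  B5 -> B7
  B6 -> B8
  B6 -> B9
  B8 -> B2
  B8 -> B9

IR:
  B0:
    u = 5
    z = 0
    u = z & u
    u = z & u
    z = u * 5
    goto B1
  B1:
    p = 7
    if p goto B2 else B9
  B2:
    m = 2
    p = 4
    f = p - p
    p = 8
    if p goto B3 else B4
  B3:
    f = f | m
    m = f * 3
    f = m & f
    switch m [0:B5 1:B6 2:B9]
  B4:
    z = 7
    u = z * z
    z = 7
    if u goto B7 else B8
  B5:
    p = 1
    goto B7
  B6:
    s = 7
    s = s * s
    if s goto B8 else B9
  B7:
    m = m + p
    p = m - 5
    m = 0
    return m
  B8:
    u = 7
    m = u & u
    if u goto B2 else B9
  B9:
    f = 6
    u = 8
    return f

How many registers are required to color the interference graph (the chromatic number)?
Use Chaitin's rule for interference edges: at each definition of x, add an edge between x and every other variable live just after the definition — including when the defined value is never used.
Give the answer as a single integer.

def/use:
  B0: {u,z} / ∅
  B1: {p} / ∅
  B2: {f,m,p} / ∅
  B3: {f,m} / {f,m}
  B4: {u,z} / ∅
  B5: {p} / ∅
  B6: {s} / ∅
  B7: {m,p} / {m,p}
  B8: {m,u} / ∅
  B9: {f,u} / ∅

Backward fixpoint:
  B0: in=∅ out=∅
  B1: in=∅ out=∅
  B2: in=∅ out={f,m,p}
  B3: in={f,m} out={m}
  B4: in={m,p} out={m,p}
  B5: in={m} out={m,p}
  B6: in=∅ out=∅
  B7: in={m,p} out=∅
  B8: in=∅ out=∅
  B9: in=∅ out=∅

Interference:
  f — {m,p,u}
  m — {f,p,u,z}
  p — {f,m,u,z}
  s — ∅
  u — {f,m,p,z}
  z — {m,p,u}

Chromatic number:
  clique {f,m,p,u} ⇒ need ≥ 4
  4-colouring: r0={m,s}  r1={p}  r2={u}  r3={f,z}
  χ = 4

Answer: 4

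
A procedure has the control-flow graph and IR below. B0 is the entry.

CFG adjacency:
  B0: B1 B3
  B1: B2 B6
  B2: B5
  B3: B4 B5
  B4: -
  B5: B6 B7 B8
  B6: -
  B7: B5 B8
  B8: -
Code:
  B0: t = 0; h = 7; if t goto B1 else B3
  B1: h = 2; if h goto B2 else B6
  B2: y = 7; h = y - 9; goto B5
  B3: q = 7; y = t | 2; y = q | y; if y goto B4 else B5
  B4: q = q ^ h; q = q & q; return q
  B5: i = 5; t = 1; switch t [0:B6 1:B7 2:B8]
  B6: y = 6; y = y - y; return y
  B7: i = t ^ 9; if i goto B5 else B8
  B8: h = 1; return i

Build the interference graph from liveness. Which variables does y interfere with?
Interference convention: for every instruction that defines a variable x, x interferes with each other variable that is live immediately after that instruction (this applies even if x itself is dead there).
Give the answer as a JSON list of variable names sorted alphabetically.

Answer: ["h", "q"]

Analysis:
Block summaries:
  B0: {h,t} / ∅
  B1: {h} / ∅
  B2: {h,y} / ∅
  B3: {q,y} / {t}
  B4: {q} / {h,q}
  B5: {i,t} / ∅
  B6: {y} / ∅
  B7: {i} / {t}
  B8: {h} / {i}

Backward fixpoint:
  B0: in=∅ out={h,t}
  B1: in=∅ out=∅
  B2: in=∅ out=∅
  B3: in={h,t} out={h,q}
  B4: in={h,q} out=∅
  B5: in=∅ out={i,t}
  B6: in=∅ out=∅
  B7: in={t} out={i}
  B8: in={i} out=∅

Interfere edges:
  h — {i,q,t,y}
  i — {h,t}
  q — {h,t,y}
  t — {h,i,q}
  y — {h,q}

N(y) = ["h", "q"]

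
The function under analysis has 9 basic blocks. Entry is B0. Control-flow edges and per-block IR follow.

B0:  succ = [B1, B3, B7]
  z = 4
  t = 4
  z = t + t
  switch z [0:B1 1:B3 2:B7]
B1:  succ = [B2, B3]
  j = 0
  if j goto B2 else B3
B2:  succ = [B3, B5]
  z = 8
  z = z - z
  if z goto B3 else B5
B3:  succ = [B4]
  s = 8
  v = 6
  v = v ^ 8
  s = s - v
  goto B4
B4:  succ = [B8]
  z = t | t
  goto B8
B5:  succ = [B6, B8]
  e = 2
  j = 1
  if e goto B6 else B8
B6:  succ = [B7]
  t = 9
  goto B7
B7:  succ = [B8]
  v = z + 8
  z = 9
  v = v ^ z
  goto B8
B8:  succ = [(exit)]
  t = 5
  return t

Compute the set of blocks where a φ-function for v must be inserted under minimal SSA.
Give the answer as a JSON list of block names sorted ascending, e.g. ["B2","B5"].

idom tree: B1←B0 B2←B1 B3←B0 B4←B3 B5←B2 B6←B5 B7←B0 B8←B0
Join-block Dom:
  B3: preds {B0,B1,B2}: {B0} ∩ {B0,B1} ∩ {B0,B1,B2} = {B0}; idom=B0
  B7: preds {B0,B6}: {B0} ∩ {B0,B1,B2,B5,B6} = {B0}; idom=B0
  B8: preds {B4,B5,B7}: {B0,B3,B4} ∩ {B0,B1,B2,B5} ∩ {B0,B7} = {B0}; idom=B0

Frontier:
  B3←B0: walk · to B0
  B3←B1: walk B1 to B0
  B3←B2: walk B2→B1 to B0
  B7←B0: walk · to B0
  B7←B6: walk B6→B5→B2→B1 to B0
  B8←B4: walk B4→B3 to B0
  B8←B5: walk B5→B2→B1 to B0
  B8←B7: walk B7 to B0
  B0 → ∅
  B1 → {B3,B7,B8}
  B2 → {B3,B7,B8}
  B3 → {B8}
  B4 → {B8}
  B5 → {B7,B8}
  B6 → {B7}
  B7 → {B8}
  B8 → ∅

φ for v: defs {B3,B7}
  DF⁺ = {B8}

Answer: ["B8"]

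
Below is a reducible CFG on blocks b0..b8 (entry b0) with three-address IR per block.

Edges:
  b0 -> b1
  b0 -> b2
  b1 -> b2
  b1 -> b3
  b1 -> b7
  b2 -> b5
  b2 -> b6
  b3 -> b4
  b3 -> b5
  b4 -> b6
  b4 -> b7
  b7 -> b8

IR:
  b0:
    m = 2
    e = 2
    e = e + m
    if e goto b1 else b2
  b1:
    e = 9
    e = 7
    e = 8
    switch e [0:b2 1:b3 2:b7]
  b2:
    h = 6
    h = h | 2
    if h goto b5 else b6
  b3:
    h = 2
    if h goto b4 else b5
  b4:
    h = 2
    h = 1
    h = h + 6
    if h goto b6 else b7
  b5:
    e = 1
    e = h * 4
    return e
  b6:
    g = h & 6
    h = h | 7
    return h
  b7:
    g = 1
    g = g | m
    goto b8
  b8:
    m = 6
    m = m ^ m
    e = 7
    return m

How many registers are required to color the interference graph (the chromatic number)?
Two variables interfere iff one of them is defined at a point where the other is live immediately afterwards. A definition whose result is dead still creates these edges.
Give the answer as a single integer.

Answer: 3

Analysis:
Block summaries:
  b0: def={e,m} ue=∅
  b1: def={e} ue=∅
  b2: def={h} ue=∅
  b3: def={h} ue=∅
  b4: def={h} ue=∅
  b5: def={e} ue={h}
  b6: def={g,h} ue={h}
  b7: def={g} ue={m}
  b8: def={e,m} ue=∅

Backward fixpoint:
  b0 li=∅ lo={m}
  b1 li={m} lo={m}
  b2 li=∅ lo={h}
  b3 li={m} lo={h,m}
  b4 li={m} lo={h,m}
  b5 li={h} lo=∅
  b6 li={h} lo=∅
  b7 li={m} lo=∅
  b8 li=∅ lo=∅

Interference:
  e↔{h,m}
  g↔{h,m}
  h↔{e,g,m}
  m↔{e,g,h}

Chromatic number:
  lower bound: {e,h,m} mutually conflict ⇒ χ ≥ 3
  assign e→R2 g→R2 h→R0 m→R1 — no edge inside a register ⇒ χ ≤ 3
  χ = 3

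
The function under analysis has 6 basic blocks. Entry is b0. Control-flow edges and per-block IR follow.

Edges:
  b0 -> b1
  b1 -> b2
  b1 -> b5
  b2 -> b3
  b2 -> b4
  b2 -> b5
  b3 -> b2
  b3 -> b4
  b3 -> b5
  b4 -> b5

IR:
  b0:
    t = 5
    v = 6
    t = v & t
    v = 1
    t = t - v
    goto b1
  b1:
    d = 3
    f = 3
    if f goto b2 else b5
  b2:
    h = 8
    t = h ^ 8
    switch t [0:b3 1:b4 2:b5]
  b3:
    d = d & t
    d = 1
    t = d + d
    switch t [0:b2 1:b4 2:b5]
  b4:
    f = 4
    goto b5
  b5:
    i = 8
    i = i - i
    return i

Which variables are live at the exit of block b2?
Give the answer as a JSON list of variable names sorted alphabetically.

Block summaries:
  b0 def {t,v} use ∅
  b1 def {d,f} use ∅
  b2 def {h,t} use ∅
  b3 def {d,t} use {d,t}
  b4 def {f} use ∅
  b5 def {i} use ∅

Backward fixpoint:
  b0 li=∅ lo=∅
  b1 li=∅ lo={d}
  b2 li={d} lo={d,t}
  b3 li={d,t} lo={d}
  b4 li=∅ lo=∅
  b5 li=∅ lo=∅

live-out(b2) = ["d", "t"]

Answer: ["d", "t"]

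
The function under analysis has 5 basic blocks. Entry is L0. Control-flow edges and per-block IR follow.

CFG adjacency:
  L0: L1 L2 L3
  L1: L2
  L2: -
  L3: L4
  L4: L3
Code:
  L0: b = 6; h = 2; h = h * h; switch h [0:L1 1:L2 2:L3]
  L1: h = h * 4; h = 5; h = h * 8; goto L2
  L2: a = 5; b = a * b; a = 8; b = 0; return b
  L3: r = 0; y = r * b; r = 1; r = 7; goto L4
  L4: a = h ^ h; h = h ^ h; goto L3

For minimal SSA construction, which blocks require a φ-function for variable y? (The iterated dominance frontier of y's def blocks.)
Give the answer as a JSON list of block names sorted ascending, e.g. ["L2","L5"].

idom tree: L1←L0 L2←L0 L3←L0 L4←L3
Join-block Dom:
  L2: preds {L0,L1}: {L0} ∩ {L0,L1} = {L0}; idom=L0
  L3: preds {L0,L4}: {L0} ∩ {L0,L3,L4} = {L0}; idom=L0

DF walk-up:
  join L2 pred L0: · stop@L0
  join L2 pred L1: L1 stop@L0
  join L3 pred L0: · stop@L0
  join L3 pred L4: L4→L3 stop@L0
  L0: DF=∅
  L1: DF={L2}
  L2: DF=∅
  L3: DF={L3}
  L4: DF={L3}

φ for y: defs {L3}
  DF⁺ = {L3}

Answer: ["L3"]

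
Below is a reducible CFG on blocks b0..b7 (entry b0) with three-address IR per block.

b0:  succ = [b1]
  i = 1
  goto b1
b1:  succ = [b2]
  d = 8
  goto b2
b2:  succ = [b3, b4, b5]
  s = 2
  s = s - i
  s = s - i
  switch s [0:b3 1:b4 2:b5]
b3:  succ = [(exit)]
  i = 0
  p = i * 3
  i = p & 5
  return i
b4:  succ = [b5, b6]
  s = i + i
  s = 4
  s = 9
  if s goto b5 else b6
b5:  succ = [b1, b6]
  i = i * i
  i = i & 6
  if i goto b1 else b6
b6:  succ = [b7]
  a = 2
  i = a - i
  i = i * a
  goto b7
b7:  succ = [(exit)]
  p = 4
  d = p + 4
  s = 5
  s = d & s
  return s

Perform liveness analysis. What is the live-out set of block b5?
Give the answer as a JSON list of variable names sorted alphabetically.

def/use:
  b0: {i} / ∅
  b1: {d} / ∅
  b2: {s} / {i}
  b3: {i,p} / ∅
  b4: {s} / {i}
  b5: {i} / {i}
  b6: {a,i} / {i}
  b7: {d,p,s} / ∅

Liveness:
  b0: in=∅ out={i}
  b1: in={i} out={i}
  b2: in={i} out={i}
  b3: in=∅ out=∅
  b4: in={i} out={i}
  b5: in={i} out={i}
  b6: in={i} out=∅
  b7: in=∅ out=∅

live-out(b5) = ["i"]

Answer: ["i"]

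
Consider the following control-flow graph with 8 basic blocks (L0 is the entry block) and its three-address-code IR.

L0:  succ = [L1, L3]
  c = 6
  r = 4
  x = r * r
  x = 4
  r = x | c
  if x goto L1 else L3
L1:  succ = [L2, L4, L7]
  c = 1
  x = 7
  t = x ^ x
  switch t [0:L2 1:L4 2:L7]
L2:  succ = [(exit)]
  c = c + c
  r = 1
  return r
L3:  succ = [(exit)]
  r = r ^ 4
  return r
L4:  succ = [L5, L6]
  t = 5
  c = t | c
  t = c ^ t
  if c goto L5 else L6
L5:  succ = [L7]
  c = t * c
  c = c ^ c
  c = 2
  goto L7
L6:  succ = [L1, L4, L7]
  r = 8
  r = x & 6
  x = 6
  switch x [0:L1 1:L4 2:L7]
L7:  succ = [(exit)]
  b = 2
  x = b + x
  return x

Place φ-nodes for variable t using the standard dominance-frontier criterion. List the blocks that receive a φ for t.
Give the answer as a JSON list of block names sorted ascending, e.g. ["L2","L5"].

Answer: ["L1", "L4", "L7"]

Analysis:
idom tree: L1←L0 L2←L1 L3←L0 L4←L1 L5←L4 L6←L4 L7←L1
Dom∩ at merges:
  L1: preds {L0,L6}: {L0} ∩ {L0,L1,L4,L6} = {L0}; idom=L0
  L4: preds {L1,L6}: {L0,L1} ∩ {L0,L1,L4,L6} = {L0,L1}; idom=L1
  L7: preds {L1,L5,L6}: {L0,L1} ∩ {L0,L1,L4,L5} ∩ {L0,L1,L4,L6} = {L0,L1}; idom=L1

DF derivation:
  L1←L0: walk · to L0
  L1←L6: walk L6→L4→L1 to L0
  L4←L1: walk · to L1
  L4←L6: walk L6→L4 to L1
  L7←L1: walk · to L1
  L7←L5: walk L5→L4 to L1
  L7←L6: walk L6→L4 to L1
  DF(L0)=∅
  DF(L1)={L1}
  DF(L2)=∅
  DF(L3)=∅
  DF(L4)={L1,L4,L7}
  DF(L5)={L7}
  DF(L6)={L1,L4,L7}
  DF(L7)=∅

φ for t: defs {L1,L4}
  DF⁺ = {L1,L4,L7}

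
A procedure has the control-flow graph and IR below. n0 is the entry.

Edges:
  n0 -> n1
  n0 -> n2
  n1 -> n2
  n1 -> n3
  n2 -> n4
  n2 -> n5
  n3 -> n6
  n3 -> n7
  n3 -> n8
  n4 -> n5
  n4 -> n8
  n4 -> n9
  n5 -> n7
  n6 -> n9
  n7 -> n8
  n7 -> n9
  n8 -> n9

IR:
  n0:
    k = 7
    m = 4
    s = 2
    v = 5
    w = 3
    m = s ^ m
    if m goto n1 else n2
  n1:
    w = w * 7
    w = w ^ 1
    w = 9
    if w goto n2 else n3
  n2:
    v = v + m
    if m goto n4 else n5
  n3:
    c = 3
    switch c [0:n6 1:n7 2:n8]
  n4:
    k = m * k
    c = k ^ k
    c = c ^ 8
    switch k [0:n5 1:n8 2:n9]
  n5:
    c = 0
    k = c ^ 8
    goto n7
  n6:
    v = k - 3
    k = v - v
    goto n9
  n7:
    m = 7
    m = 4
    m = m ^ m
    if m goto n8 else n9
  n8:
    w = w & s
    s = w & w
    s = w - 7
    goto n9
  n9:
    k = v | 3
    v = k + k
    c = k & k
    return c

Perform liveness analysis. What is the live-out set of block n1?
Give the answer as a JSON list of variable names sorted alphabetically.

Per-block:
  n0 def {k,m,s,v,w} use ∅
  n1 def {w} use {w}
  n2 def {v} use {m,v}
  n3 def {c} use ∅
  n4 def {c,k} use {k,m}
  n5 def {c,k} use ∅
  n6 def {k,v} use {k}
  n7 def {m} use ∅
  n8 def {s,w} use {s,w}
  n9 def {c,k,v} use {v}

Backward fixpoint:
  live n0: ∅→{k,m,s,v,w}
  live n1: {k,m,s,v,w}→{k,m,s,v,w}
  live n2: {k,m,s,v,w}→{k,m,s,v,w}
  live n3: {k,s,v,w}→{k,s,v,w}
  live n4: {k,m,s,v,w}→{s,v,w}
  live n5: {s,v,w}→{s,v,w}
  live n6: {k}→{v}
  live n7: {s,v,w}→{s,v,w}
  live n8: {s,v,w}→{v}
  live n9: {v}→∅

live-out(n1) = ["k", "m", "s", "v", "w"]

Answer: ["k", "m", "s", "v", "w"]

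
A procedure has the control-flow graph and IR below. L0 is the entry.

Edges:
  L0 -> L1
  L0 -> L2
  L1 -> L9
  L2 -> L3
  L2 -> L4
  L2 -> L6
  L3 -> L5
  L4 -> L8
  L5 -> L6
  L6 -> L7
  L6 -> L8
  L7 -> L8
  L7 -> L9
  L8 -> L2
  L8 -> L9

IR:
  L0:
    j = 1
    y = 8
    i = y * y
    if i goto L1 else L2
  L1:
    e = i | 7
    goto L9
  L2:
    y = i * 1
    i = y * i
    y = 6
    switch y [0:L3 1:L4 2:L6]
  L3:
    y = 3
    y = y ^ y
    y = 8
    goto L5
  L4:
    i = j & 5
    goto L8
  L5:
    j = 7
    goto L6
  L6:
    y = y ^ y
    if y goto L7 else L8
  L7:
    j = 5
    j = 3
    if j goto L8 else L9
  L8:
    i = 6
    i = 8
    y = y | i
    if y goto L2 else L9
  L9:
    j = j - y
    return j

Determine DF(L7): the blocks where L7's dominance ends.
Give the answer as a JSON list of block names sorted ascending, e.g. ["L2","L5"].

Answer: ["L8", "L9"]

Derivation:
idom tree: L1←L0 L2←L0 L3←L2 L4←L2 L5←L3 L6←L2 L7←L6 L8←L2 L9←L0
Dom at joins:
  L2: preds {L0,L8}: {L0} ∩ {L0,L2,L8} = {L0}; idom=L0
  L6: preds {L2,L5}: {L0,L2} ∩ {L0,L2,L3,L5} = {L0,L2}; idom=L2
  L8: preds {L4,L6,L7}: {L0,L2,L4} ∩ {L0,L2,L6} ∩ {L0,L2,L6,L7} = {L0,L2}; idom=L2
  L9: preds {L1,L7,L8}: {L0,L1} ∩ {L0,L2,L6,L7} ∩ {L0,L2,L8} = {L0}; idom=L0

DF walk-up:
  join L2 pred L0: · stop@L0
  join L2 pred L8: L8→L2 stop@L0
  join L6 pred L2: · stop@L2
  join L6 pred L5: L5→L3 stop@L2
  join L8 pred L4: L4 stop@L2
  join L8 pred L6: L6 stop@L2
  join L8 pred L7: L7→L6 stop@L2
  join L9 pred L1: L1 stop@L0
  join L9 pred L7: L7→L6→L2 stop@L0
  join L9 pred L8: L8→L2 stop@L0
  L0 → ∅
  L1 → {L9}
  L2 → {L2,L9}
  L3 → {L6}
  L4 → {L8}
  L5 → {L6}
  L6 → {L8,L9}
  L7 → {L8,L9}
  L8 → {L2,L9}
  L9 → ∅

DF(L7) = ["L8", "L9"]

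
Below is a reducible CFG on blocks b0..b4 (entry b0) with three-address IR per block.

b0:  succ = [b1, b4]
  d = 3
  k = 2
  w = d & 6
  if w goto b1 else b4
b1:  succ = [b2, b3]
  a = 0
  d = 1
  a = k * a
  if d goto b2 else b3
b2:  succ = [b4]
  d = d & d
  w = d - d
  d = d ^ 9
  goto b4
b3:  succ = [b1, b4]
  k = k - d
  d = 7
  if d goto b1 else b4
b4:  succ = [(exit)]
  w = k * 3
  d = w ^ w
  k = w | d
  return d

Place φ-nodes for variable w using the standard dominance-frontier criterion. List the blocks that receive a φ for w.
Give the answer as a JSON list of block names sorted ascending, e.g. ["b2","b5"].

Answer: ["b4"]

Derivation:
idom tree: b1←b0 b2←b1 b3←b1 b4←b0
Join-block Dom:
  b1: preds {b0,b3}: {b0} ∩ {b0,b1,b3} = {b0}; idom=b0
  b4: preds {b0,b2,b3}: {b0} ∩ {b0,b1,b2} ∩ {b0,b1,b3} = {b0}; idom=b0

DF derivation:
  b1←b0: walk · to b0
  b1←b3: walk b3→b1 to b0
  b4←b0: walk · to b0
  b4←b2: walk b2→b1 to b0
  b4←b3: walk b3→b1 to b0
  b0 → ∅
  b1 → {b1,b4}
  b2 → {b4}
  b3 → {b1,b4}
  b4 → ∅

φ for w: defs {b0,b2,b4}
  DF⁺ = {b4}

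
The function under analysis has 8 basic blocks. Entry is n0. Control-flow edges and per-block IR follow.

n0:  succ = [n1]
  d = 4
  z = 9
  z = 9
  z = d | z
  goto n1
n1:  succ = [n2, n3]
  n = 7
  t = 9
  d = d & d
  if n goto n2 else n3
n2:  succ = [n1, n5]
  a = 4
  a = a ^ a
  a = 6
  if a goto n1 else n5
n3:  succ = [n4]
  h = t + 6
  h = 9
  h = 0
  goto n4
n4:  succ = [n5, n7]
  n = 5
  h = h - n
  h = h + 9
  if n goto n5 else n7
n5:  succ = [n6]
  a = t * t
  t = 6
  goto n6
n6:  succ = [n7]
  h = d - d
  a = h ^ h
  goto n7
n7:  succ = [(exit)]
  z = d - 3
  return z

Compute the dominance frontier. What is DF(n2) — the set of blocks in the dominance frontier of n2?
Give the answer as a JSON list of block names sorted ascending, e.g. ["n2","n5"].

Answer: ["n1", "n5"]

Working:
idom tree: n1←n0 n2←n1 n3←n1 n4←n3 n5←n1 n6←n5 n7←n1
Dom at joins:
  n1: preds {n0,n2}: {n0} ∩ {n0,n1,n2} = {n0}; idom=n0
  n5: preds {n2,n4}: {n0,n1,n2} ∩ {n0,n1,n3,n4} = {n0,n1}; idom=n1
  n7: preds {n4,n6}: {n0,n1,n3,n4} ∩ {n0,n1,n5,n6} = {n0,n1}; idom=n1

DF derivation:
  join n1 pred n0: · stop@n0
  join n1 pred n2: n2→n1 stop@n0
  join n5 pred n2: n2 stop@n1
  join n5 pred n4: n4→n3 stop@n1
  join n7 pred n4: n4→n3 stop@n1
  join n7 pred n6: n6→n5 stop@n1
  DF(n0)=∅
  DF(n1)={n1}
  DF(n2)={n1,n5}
  DF(n3)={n5,n7}
  DF(n4)={n5,n7}
  DF(n5)={n7}
  DF(n6)={n7}
  DF(n7)=∅

DF(n2) = ["n1", "n5"]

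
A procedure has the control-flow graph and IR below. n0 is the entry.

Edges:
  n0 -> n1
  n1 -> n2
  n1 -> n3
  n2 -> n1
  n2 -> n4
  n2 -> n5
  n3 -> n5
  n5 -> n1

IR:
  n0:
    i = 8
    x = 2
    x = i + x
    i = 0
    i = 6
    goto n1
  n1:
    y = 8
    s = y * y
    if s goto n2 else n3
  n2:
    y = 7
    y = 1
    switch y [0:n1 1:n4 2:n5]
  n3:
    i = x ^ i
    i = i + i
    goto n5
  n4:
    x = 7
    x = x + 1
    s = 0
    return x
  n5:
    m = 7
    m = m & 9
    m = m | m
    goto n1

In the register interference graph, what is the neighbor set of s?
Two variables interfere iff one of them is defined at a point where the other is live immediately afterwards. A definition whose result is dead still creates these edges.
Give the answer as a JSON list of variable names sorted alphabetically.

Answer: ["i", "x"]

Derivation:
Block summaries:
  n0 def {i,x} use ∅
  n1 def {s,y} use ∅
  n2 def {y} use ∅
  n3 def {i} use {i,x}
  n4 def {s,x} use ∅
  n5 def {m} use ∅

Backward fixpoint:
  n0 li=∅ lo={i,x}
  n1 li={i,x} lo={i,x}
  n2 li={i,x} lo={i,x}
  n3 li={i,x} lo={i,x}
  n4 li=∅ lo=∅
  n5 li={i,x} lo={i,x}

Interference:
  i — {m,s,x,y}
  m — {i,x}
  s — {i,x}
  x — {i,m,s,y}
  y — {i,x}

N(s) = ["i", "x"]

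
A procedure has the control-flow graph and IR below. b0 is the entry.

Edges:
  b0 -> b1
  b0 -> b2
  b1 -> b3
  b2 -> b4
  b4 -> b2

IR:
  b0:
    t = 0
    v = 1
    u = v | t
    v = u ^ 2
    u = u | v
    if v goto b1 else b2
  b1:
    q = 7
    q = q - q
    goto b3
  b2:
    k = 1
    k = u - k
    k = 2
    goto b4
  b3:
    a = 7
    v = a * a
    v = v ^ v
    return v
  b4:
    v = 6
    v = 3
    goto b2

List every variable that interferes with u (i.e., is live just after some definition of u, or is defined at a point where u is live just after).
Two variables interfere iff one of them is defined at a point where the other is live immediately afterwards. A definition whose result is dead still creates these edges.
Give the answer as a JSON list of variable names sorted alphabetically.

Per-block:
  b0: def={t,u,v} ue=∅
  b1: def={q} ue=∅
  b2: def={k} ue={u}
  b3: def={a,v} ue=∅
  b4: def={v} ue=∅

Liveness:
  b0 li=∅ lo={u}
  b1 li=∅ lo=∅
  b2 li={u} lo={u}
  b3 li=∅ lo=∅
  b4 li={u} lo={u}

Conflict graph:
  a — ∅
  k — {u}
  q — ∅
  t — {v}
  u — {k,v}
  v — {t,u}

N(u) = ["k", "v"]

Answer: ["k", "v"]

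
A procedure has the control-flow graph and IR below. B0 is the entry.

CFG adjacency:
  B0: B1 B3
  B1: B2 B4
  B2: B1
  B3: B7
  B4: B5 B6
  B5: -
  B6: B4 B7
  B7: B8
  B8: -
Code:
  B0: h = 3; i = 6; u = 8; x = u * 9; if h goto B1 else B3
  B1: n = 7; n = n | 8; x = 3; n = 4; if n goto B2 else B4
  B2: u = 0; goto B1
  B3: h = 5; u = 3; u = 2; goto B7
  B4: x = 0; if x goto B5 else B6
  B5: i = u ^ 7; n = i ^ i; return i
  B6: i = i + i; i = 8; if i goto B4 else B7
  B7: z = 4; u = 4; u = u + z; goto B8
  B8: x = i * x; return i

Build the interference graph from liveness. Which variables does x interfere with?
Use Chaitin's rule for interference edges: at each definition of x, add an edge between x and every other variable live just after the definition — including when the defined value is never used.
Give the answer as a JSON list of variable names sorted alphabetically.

Answer: ["h", "i", "u", "z"]

Working:
def/use:
  B0 def {h,i,u,x} use ∅
  B1 def {n,x} use ∅
  B2 def {u} use ∅
  B3 def {h,u} use ∅
  B4 def {x} use ∅
  B5 def {i,n} use {u}
  B6 def {i} use {i}
  B7 def {u,z} use ∅
  B8 def {x} use {i,x}

Backward fixpoint:
  B0: in=∅ out={i,u,x}
  B1: in={i,u} out={i,u}
  B2: in={i} out={i,u}
  B3: in={i,x} out={i,x}
  B4: in={i,u} out={i,u,x}
  B5: in={u} out=∅
  B6: in={i,u,x} out={i,u,x}
  B7: in={i,x} out={i,x}
  B8: in={i,x} out=∅

Interference:
  h: {i,u,x}
  i: {h,n,u,x,z}
  n: {i,u}
  u: {h,i,n,x,z}
  x: {h,i,u,z}
  z: {i,u,x}

N(x) = ["h", "i", "u", "z"]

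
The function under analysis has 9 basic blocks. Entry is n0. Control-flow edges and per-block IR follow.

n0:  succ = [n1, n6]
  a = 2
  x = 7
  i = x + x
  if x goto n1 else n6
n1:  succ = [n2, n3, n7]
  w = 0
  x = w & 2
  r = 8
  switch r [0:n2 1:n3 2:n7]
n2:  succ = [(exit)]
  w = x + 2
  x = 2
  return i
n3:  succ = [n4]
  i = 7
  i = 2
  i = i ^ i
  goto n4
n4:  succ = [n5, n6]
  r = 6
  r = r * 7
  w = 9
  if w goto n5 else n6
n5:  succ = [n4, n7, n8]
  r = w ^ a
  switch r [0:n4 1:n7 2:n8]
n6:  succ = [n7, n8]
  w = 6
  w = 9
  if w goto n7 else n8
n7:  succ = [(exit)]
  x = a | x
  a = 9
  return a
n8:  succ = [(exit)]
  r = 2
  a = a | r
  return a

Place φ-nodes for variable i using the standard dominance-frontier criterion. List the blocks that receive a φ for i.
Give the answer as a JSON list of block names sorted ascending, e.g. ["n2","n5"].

Answer: ["n6", "n7", "n8"]

Derivation:
idom tree: n1←n0 n2←n1 n3←n1 n4←n3 n5←n4 n6←n0 n7←n0 n8←n0
Dom at joins:
  n4: preds {n3,n5}: {n0,n1,n3} ∩ {n0,n1,n3,n4,n5} = {n0,n1,n3}; idom=n3
  n6: preds {n0,n4}: {n0} ∩ {n0,n1,n3,n4} = {n0}; idom=n0
  n7: preds {n1,n5,n6}: {n0,n1} ∩ {n0,n1,n3,n4,n5} ∩ {n0,n6} = {n0}; idom=n0
  n8: preds {n5,n6}: {n0,n1,n3,n4,n5} ∩ {n0,n6} = {n0}; idom=n0

DF derivation:
  join n4 pred n3: · stop@n3
  join n4 pred n5: n5→n4 stop@n3
  join n6 pred n0: · stop@n0
  join n6 pred n4: n4→n3→n1 stop@n0
  join n7 pred n1: n1 stop@n0
  join n7 pred n5: n5→n4→n3→n1 stop@n0
  join n7 pred n6: n6 stop@n0
  join n8 pred n5: n5→n4→n3→n1 stop@n0
  join n8 pred n6: n6 stop@n0
  DF(n0)=∅
  DF(n1)={n6,n7,n8}
  DF(n2)=∅
  DF(n3)={n6,n7,n8}
  DF(n4)={n4,n6,n7,n8}
  DF(n5)={n4,n7,n8}
  DF(n6)={n7,n8}
  DF(n7)=∅
  DF(n8)=∅

φ for i: defs {n0,n3}
  DF⁺ = {n6,n7,n8}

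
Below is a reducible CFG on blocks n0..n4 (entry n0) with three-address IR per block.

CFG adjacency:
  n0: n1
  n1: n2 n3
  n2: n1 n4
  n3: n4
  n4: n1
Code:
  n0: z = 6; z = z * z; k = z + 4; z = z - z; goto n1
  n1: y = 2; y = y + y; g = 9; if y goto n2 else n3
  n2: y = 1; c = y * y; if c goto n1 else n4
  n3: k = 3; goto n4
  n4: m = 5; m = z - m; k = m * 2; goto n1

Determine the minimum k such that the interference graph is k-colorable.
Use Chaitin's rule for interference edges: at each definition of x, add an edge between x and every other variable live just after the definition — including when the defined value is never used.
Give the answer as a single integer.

Block summaries:
  n0: def={k,z} ue=∅
  n1: def={g,y} ue=∅
  n2: def={c,y} ue=∅
  n3: def={k} ue=∅
  n4: def={k,m} ue={z}

Backward fixpoint:
  live n0: ∅→{z}
  live n1: {z}→{z}
  live n2: {z}→{z}
  live n3: {z}→{z}
  live n4: {z}→{z}

Interfere edges:
  c: {z}
  g: {y,z}
  k: {z}
  m: {z}
  y: {g,z}
  z: {c,g,k,m,y}

Registers:
  clique {g,y,z} ⇒ need ≥ 3
  3-colouring: R0={z}  R1={c,g,k,m}  R2={y}
  χ = 3

Answer: 3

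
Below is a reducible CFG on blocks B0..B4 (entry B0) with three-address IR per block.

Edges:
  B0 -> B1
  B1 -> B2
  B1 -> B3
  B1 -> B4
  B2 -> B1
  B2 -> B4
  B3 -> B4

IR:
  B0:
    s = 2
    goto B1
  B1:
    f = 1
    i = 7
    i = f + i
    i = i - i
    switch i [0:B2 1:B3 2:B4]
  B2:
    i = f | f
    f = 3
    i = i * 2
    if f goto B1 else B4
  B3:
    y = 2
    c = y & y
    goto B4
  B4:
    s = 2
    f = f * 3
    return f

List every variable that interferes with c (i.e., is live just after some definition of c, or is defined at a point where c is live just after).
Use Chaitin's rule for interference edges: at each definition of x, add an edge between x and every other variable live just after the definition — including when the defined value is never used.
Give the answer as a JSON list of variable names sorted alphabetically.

Block summaries:
  B0 def {s} use ∅
  B1 def {f,i} use ∅
  B2 def {f,i} use {f}
  B3 def {c,y} use ∅
  B4 def {f,s} use {f}

Backward fixpoint:
  live B0: ∅→∅
  live B1: ∅→{f}
  live B2: {f}→{f}
  live B3: {f}→{f}
  live B4: {f}→∅

Conflict graph:
  c — {f}
  f — {c,i,s,y}
  i — {f}
  s — {f}
  y — {f}

N(c) = ["f"]

Answer: ["f"]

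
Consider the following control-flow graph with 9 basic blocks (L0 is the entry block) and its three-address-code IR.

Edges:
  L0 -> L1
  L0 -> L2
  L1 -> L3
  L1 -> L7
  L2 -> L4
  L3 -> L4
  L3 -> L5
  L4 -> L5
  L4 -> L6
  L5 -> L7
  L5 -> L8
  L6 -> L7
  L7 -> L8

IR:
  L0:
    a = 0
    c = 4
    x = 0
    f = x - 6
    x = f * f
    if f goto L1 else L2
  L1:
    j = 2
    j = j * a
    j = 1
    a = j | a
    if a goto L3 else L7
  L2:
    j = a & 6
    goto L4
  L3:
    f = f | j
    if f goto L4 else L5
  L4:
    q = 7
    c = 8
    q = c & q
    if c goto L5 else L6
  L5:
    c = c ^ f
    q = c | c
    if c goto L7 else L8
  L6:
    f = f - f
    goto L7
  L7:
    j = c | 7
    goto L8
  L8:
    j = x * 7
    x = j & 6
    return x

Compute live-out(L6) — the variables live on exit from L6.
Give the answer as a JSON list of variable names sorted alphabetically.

Block summaries:
  L0 def {a,c,f,x} use ∅
  L1 def {a,j} use {a}
  L2 def {j} use {a}
  L3 def {f} use {f,j}
  L4 def {c,q} use ∅
  L5 def {c,q} use {c,f}
  L6 def {f} use {f}
  L7 def {j} use {c}
  L8 def {j,x} use {x}

Live sets:
  live L0: ∅→{a,c,f,x}
  live L1: {a,c,f,x}→{c,f,j,x}
  live L2: {a,f,x}→{f,x}
  live L3: {c,f,j,x}→{c,f,x}
  live L4: {f,x}→{c,f,x}
  live L5: {c,f,x}→{c,x}
  live L6: {c,f,x}→{c,x}
  live L7: {c,x}→{x}
  live L8: {x}→∅

live-out(L6) = ["c", "x"]

Answer: ["c", "x"]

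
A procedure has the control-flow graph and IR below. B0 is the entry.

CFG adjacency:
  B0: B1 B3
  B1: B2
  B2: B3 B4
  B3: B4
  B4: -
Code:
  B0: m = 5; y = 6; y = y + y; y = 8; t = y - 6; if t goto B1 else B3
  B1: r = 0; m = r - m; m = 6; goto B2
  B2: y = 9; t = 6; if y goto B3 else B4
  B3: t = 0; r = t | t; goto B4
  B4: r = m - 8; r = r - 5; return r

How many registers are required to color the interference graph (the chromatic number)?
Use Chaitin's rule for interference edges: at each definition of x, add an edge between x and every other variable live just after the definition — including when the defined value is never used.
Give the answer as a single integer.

Per-block:
  B0: def={m,t,y} ue=∅
  B1: def={m,r} ue={m}
  B2: def={t,y} ue=∅
  B3: def={r,t} ue=∅
  B4: def={r} ue={m}

Live sets:
  B0: in=∅ out={m}
  B1: in={m} out={m}
  B2: in={m} out={m}
  B3: in={m} out={m}
  B4: in={m} out=∅

Interference:
  m — {r,t,y}
  r — {m}
  t — {m,y}
  y — {m,t}

Colouring:
  {m,t,y} pairwise interfere (3-clique) ⇒ χ ≥ 3
  assign m→R0 r→R1 t→R1 y→R2 — no edge inside a register ⇒ χ ≤ 3
  χ = 3

Answer: 3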